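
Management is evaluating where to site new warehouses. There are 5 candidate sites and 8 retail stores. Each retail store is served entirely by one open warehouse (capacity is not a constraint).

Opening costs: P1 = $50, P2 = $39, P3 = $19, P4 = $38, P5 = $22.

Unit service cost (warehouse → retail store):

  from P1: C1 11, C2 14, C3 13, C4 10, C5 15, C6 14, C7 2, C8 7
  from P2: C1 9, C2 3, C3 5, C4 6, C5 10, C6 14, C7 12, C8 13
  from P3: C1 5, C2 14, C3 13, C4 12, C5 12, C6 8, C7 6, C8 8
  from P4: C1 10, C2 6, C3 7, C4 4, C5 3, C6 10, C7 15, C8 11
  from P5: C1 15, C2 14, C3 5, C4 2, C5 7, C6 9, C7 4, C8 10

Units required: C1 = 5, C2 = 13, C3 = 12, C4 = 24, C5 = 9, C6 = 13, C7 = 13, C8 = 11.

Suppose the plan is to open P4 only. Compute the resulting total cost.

Total cost: 819

Each retail store is assigned to its cheapest site among the open ones.
{P4}: C1→P4 10·5=50, C2→P4 6·13=78, C3→P4 7·12=84, C4→P4 4·24=96, C5→P4 3·9=27, C6→P4 10·13=130, C7→P4 15·13=195, C8→P4 11·11=121. Service 781; fixed 38; total 819.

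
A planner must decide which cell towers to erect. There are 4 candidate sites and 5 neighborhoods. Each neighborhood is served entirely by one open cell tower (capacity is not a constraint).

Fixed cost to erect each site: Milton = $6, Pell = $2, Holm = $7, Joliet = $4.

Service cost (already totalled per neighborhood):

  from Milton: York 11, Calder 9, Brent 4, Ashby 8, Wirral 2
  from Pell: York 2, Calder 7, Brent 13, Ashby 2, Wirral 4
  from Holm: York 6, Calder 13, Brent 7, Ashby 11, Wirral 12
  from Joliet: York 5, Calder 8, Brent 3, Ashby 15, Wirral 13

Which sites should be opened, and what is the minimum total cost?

Open Pell and Joliet; minimum total cost 24.

For any fixed open set, each neighborhood goes to its cheapest open site; total = fixed + service.
{Pell, Joliet}: York→Pell 2, Calder→Pell 7, Brent→Joliet 3, Ashby→Pell 2, Wirral→Pell 4. Service 18; fixed 6; total 24.
{Milton, Pell}: service 17 + fixed 8 = 25
{Milton, Pell, Joliet}: service 16 + fixed 12 = 28
{Milton, Pell, Holm, Joliet}: service 16 + fixed 19 = 35
(All 15 nonempty subsets were checked; Pell and Joliet is lowest.)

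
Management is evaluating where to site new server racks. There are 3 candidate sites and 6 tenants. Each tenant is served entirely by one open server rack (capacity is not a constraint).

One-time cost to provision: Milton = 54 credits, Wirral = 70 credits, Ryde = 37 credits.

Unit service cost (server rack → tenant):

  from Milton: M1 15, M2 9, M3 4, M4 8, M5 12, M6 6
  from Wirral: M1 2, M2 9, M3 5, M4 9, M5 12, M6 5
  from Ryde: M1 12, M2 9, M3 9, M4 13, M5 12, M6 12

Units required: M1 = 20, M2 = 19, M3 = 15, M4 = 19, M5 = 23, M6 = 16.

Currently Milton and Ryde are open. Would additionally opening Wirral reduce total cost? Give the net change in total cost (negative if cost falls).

Current service cost with {Milton, Ryde}: 995.
Adding Wirral: each tenant re-picks its cheapest; new service cost 779, saving 216.
Extra fixed cost: 70. Net change = 70 − 216 = -146.
(Totals: 1086 → 940.)

Yes — net change −146 (cost falls by 146).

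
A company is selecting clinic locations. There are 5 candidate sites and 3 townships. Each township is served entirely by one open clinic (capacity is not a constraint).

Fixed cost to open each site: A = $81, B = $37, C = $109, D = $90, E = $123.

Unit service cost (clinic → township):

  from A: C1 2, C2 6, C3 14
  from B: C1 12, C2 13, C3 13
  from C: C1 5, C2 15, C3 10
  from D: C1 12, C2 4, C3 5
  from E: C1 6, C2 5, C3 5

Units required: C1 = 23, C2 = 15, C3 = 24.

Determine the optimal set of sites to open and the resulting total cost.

For any fixed open set, each township goes to its cheapest open site; total = fixed + service.
{A, D}: C1→A 2·23=46, C2→D 4·15=60, C3→D 5·24=120. Service 226; fixed 171; total 397.
{A, B, D}: C1→A 2·23=46, C2→D 4·15=60, C3→D 5·24=120. Service 226; fixed 208; total 434.
{A, E}: service 241 + fixed 204 = 445
{A, B, C, D, E}: C1→A 2·23=46, C2→D 4·15=60, C3→D 5·24=120. Service 226; fixed 440; total 666.
No other subset beats 397.

Open A and D; minimum total cost 397.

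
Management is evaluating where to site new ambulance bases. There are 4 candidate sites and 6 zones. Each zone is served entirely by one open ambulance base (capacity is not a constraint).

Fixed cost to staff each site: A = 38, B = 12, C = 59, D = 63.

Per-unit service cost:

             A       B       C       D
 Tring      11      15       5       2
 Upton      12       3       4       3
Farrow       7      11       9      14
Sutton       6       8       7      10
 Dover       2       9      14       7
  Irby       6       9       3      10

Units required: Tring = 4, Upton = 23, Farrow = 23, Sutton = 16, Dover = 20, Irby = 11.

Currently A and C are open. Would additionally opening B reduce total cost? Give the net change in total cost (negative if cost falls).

Current service cost with {A, C}: 442.
Adding B: each zone re-picks its cheapest; new service cost 419, saving 23.
Extra fixed cost: 12. Net change = 12 − 23 = -11.
(Totals: 539 → 528.)

Yes — net change −11 (cost falls by 11).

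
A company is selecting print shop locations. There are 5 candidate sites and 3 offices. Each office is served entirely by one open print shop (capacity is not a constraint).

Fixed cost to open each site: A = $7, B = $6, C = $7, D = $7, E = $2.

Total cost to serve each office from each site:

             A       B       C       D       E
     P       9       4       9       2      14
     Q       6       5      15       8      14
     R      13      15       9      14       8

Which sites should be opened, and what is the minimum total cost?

For any fixed open set, each office goes to its cheapest open site; total = fixed + service.
{B, E}: P→B 4, Q→B 5, R→E 8. Service 17; fixed 8; total 25.
{D, E}: service 18 + fixed 9 = 27
{B}: service 24 + fixed 6 = 30
{A, B, C, D, E}: service 15 + fixed 29 = 44
No other subset beats 25.

Open B and E; minimum total cost 25.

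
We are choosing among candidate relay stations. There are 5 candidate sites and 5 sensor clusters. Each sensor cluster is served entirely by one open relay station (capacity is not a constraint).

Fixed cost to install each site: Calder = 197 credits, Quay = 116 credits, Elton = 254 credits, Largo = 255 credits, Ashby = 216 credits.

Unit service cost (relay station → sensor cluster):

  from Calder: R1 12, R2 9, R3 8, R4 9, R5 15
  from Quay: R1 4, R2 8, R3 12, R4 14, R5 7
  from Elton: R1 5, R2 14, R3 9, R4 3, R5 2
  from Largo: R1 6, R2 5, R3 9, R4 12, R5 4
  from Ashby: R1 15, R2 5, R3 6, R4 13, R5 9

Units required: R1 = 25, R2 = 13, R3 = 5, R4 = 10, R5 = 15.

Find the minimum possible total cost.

For any fixed open set, each sensor cluster goes to its cheapest open site; total = fixed + service.
{Quay}: R1→Quay 4·25=100, R2→Quay 8·13=104, R3→Quay 12·5=60, R4→Quay 14·10=140, R5→Quay 7·15=105. Service 509; fixed 116; total 625.
{Elton}: R1→Elton 5·25=125, R2→Elton 14·13=182, R3→Elton 9·5=45, R4→Elton 3·10=30, R5→Elton 2·15=30. Service 412; fixed 254; total 666.
{Quay, Elton}: service 309 + fixed 370 = 679
{Calder, Quay, Elton, Largo, Ashby}: service 255 + fixed 1038 = 1293
No other subset beats 625.

Minimum total cost: 625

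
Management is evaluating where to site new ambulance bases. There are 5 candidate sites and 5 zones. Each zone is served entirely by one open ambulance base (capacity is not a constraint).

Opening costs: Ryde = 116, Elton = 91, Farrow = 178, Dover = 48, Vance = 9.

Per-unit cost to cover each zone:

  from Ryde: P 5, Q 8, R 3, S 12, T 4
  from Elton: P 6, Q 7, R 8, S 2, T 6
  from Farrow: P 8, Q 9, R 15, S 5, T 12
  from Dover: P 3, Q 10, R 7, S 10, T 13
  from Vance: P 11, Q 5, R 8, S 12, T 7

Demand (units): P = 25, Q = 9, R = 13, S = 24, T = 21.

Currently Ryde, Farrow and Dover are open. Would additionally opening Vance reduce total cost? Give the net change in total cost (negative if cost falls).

Yes — net change −18 (cost falls by 18).

Current service cost with {Ryde, Farrow, Dover}: 390.
Adding Vance: each zone re-picks its cheapest; new service cost 363, saving 27.
Extra fixed cost: 9. Net change = 9 − 27 = -18.
(Totals: 732 → 714.)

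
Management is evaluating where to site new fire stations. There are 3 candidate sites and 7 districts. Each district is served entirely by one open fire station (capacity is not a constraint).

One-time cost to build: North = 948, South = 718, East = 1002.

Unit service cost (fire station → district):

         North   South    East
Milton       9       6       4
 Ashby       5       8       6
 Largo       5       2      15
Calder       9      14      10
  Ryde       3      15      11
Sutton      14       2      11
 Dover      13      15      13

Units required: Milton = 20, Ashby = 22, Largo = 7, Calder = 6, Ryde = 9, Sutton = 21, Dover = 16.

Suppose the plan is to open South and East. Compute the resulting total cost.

Each district is assigned to its cheapest site among the open ones.
{South, East}: Milton→East 4·20=80, Ashby→East 6·22=132, Largo→South 2·7=14, Calder→East 10·6=60, Ryde→East 11·9=99, Sutton→South 2·21=42, Dover→East 13·16=208. Service 635; fixed 1720; total 2355.

Total cost: 2355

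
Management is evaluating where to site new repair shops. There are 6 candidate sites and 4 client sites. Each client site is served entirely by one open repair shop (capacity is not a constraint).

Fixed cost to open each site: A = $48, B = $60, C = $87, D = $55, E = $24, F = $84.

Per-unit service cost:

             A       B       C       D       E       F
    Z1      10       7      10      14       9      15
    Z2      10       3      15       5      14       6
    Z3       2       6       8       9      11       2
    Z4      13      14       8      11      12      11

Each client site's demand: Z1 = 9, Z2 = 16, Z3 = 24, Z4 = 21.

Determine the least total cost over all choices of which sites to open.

For any fixed open set, each client site goes to its cheapest open site; total = fixed + service.
{A, B, C}: Z1→B 7·9=63, Z2→B 3·16=48, Z3→A 2·24=48, Z4→C 8·21=168. Service 327; fixed 195; total 522.
{B, F}: service 390 + fixed 144 = 534
{A, B}: service 432 + fixed 108 = 540
{A, B, C, D, E, F}: service 327 + fixed 358 = 685
No other subset beats 522.

Minimum total cost: 522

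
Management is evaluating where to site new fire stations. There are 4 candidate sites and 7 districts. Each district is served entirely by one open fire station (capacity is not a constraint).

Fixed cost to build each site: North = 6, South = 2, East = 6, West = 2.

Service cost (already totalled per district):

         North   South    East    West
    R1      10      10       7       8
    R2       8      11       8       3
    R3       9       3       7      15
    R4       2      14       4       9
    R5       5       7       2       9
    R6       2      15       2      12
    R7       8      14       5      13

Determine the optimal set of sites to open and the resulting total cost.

Open South, East and West; minimum total cost 36.

For any fixed open set, each district goes to its cheapest open site; total = fixed + service.
{South, East, West}: R1→East 7, R2→West 3, R3→South 3, R4→East 4, R5→East 2, R6→East 2, R7→East 5. Service 26; fixed 10; total 36.
{East, West}: service 30 + fixed 8 = 38
{South, East}: service 31 + fixed 8 = 39
{North, South, East, West}: R1→East 7, R2→West 3, R3→South 3, R4→North 2, R5→East 2, R6→North 2, R7→East 5. Service 24; fixed 16; total 40.
No other subset beats 36.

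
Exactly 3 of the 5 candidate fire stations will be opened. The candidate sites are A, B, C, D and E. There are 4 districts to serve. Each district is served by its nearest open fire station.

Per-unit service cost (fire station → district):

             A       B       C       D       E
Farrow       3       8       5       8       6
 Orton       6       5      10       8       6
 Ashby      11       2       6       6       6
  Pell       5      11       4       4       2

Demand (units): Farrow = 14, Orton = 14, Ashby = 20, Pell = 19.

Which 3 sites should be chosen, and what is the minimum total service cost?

Choose A, B and E; total service cost 190.

With exactly 3 open, each district uses its cheapest among the chosen.
{A, B, E}: Farrow→A 3·14=42, Orton→B 5·14=70, Ashby→B 2·20=40, Pell→E 2·19=38. Service cost 190.
{B, C, E}: service cost 218
{A, B, C}: service cost 228
Among all 10 size-3 choices, {A, B, E} is lowest.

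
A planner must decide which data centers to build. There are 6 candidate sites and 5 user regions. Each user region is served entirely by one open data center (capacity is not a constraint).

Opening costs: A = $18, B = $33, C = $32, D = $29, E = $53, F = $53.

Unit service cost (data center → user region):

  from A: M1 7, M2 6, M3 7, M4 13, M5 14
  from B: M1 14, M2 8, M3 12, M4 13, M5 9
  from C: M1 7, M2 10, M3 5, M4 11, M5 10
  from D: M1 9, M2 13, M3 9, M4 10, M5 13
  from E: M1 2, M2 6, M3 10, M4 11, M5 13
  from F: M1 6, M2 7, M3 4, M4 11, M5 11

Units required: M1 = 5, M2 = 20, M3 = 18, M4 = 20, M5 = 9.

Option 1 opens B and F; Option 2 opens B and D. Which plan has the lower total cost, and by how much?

Option 1: {B, F}: M1→F 6·5=30, M2→F 7·20=140, M3→F 4·18=72, M4→F 11·20=220, M5→B 9·9=81. Service 543; fixed 86; total 629.
Option 2: {B, D}: M1→D 9·5=45, M2→B 8·20=160, M3→D 9·18=162, M4→D 10·20=200, M5→B 9·9=81. Service 648; fixed 62; total 710.
Difference: |629 − 710| = 81.

Option 1 is cheaper by 81.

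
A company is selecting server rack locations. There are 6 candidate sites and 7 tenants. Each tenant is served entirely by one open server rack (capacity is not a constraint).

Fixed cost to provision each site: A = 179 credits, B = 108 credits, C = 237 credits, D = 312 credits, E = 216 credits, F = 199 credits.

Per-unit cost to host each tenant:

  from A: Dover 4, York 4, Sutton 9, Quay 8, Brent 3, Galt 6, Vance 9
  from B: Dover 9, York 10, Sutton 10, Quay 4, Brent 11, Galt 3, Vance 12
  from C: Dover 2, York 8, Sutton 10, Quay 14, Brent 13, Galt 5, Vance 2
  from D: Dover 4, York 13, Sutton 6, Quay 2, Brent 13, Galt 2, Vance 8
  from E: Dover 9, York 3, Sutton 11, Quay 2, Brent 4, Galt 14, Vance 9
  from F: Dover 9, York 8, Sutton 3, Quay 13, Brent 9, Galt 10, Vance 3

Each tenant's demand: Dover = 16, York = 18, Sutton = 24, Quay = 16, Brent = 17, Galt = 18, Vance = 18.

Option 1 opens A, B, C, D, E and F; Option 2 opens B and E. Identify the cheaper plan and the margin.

Option 2 is cheaper by 486.

Option 1: {A, B, C, D, E, F}: Dover→C 2·16=32, York→E 3·18=54, Sutton→F 3·24=72, Quay→D 2·16=32, Brent→A 3·17=51, Galt→D 2·18=36, Vance→C 2·18=36. Service 313; fixed 1251; total 1564.
Option 2: {B, E}: Dover→B 9·16=144, York→E 3·18=54, Sutton→B 10·24=240, Quay→E 2·16=32, Brent→E 4·17=68, Galt→B 3·18=54, Vance→E 9·18=162. Service 754; fixed 324; total 1078.
Difference: |1564 − 1078| = 486.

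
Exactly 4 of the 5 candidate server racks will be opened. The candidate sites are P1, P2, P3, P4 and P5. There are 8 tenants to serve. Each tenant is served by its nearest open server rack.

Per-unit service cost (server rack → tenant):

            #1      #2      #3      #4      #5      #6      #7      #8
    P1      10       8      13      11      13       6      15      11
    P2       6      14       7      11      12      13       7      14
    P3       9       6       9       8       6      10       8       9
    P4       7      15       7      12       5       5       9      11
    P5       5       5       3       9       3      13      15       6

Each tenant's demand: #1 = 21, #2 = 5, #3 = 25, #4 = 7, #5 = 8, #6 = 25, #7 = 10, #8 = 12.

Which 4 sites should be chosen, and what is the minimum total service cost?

With exactly 4 open, each tenant uses its cheapest among the chosen.
{P2, P3, P4, P5}: #1→P5 5·21=105, #2→P5 5·5=25, #3→P5 3·25=75, #4→P3 8·7=56, #5→P5 3·8=24, #6→P4 5·25=125, #7→P2 7·10=70, #8→P5 6·12=72. Service cost 552.
{P1, P2, P4, P5}: service cost 559
{P1, P3, P4, P5}: service cost 562
Among all 5 size-4 choices, {P2, P3, P4, P5} is lowest.

Choose P2, P3, P4 and P5; total service cost 552.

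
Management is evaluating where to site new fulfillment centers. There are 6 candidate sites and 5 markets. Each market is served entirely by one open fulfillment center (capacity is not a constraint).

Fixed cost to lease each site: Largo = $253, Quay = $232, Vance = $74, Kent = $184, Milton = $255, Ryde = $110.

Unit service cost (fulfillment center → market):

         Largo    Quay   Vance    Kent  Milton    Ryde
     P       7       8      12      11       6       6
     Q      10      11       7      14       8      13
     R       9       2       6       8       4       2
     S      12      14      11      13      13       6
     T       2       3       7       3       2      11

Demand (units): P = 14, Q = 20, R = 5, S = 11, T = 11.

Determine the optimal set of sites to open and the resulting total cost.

Open Vance and Ryde; minimum total cost 561.

For any fixed open set, each market goes to its cheapest open site; total = fixed + service.
{Vance, Ryde}: P→Ryde 6·14=84, Q→Vance 7·20=140, R→Ryde 2·5=10, S→Ryde 6·11=66, T→Vance 7·11=77. Service 377; fixed 184; total 561.
{Vance}: P→Vance 12·14=168, Q→Vance 7·20=140, R→Vance 6·5=30, S→Vance 11·11=121, T→Vance 7·11=77. Service 536; fixed 74; total 610.
{Ryde}: service 541 + fixed 110 = 651
{Largo, Quay, Vance, Kent, Milton, Ryde}: P→Milton 6·14=84, Q→Vance 7·20=140, R→Quay 2·5=10, S→Ryde 6·11=66, T→Largo 2·11=22. Service 322; fixed 1108; total 1430.
No other subset beats 561.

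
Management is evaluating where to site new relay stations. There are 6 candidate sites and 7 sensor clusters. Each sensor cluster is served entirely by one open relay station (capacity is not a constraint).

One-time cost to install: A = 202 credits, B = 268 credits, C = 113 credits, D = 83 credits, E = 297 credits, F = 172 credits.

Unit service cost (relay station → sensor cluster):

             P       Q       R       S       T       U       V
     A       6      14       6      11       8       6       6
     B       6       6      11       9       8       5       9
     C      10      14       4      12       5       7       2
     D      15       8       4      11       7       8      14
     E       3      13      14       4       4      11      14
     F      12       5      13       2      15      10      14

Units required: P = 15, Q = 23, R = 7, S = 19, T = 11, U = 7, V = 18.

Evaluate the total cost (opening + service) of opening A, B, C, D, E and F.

Total cost: 1476

Each sensor cluster is assigned to its cheapest site among the open ones.
{A, B, C, D, E, F}: P→E 3·15=45, Q→F 5·23=115, R→C 4·7=28, S→F 2·19=38, T→E 4·11=44, U→B 5·7=35, V→C 2·18=36. Service 341; fixed 1135; total 1476.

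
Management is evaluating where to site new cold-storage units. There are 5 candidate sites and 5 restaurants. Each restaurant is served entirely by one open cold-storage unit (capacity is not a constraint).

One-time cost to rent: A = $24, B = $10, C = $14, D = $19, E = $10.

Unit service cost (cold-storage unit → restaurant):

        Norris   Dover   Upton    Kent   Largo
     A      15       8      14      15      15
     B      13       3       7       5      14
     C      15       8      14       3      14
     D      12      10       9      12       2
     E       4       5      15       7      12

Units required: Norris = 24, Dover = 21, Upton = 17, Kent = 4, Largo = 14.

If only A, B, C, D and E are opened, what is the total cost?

Each restaurant is assigned to its cheapest site among the open ones.
{A, B, C, D, E}: Norris→E 4·24=96, Dover→B 3·21=63, Upton→B 7·17=119, Kent→C 3·4=12, Largo→D 2·14=28. Service 318; fixed 77; total 395.

Total cost: 395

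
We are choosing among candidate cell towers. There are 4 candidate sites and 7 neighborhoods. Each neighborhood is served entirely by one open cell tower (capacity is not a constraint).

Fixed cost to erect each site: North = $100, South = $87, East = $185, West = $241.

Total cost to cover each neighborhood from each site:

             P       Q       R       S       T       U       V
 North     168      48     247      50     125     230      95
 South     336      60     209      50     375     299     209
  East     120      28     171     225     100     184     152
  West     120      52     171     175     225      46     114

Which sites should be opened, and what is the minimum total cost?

Open North and West; minimum total cost 996.

For any fixed open set, each neighborhood goes to its cheapest open site; total = fixed + service.
{North, West}: P→West 120, Q→North 48, R→West 171, S→North 50, T→North 125, U→West 46, V→North 95. Service 655; fixed 341; total 996.
{North, East}: P→East 120, Q→East 28, R→East 171, S→North 50, T→East 100, U→East 184, V→North 95. Service 748; fixed 285; total 1033.
{North}: service 963 + fixed 100 = 1063
{North, South, East, West}: P→East 120, Q→East 28, R→East 171, S→North 50, T→East 100, U→West 46, V→North 95. Service 610; fixed 613; total 1223.
No other subset beats 996.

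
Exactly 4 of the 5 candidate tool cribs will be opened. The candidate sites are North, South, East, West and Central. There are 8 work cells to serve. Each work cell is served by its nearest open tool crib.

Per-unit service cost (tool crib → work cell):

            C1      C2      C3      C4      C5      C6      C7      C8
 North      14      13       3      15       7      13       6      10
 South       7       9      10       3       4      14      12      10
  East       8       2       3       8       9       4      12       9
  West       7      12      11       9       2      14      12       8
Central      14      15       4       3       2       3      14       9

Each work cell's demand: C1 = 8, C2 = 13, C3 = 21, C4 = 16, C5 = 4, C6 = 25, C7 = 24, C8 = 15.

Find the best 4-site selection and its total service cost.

Choose North, East, West and Central; total service cost 540.

With exactly 4 open, each work cell uses its cheapest among the chosen.
{North, East, West, Central}: C1→West 7·8=56, C2→East 2·13=26, C3→North 3·21=63, C4→Central 3·16=48, C5→West 2·4=8, C6→Central 3·25=75, C7→North 6·24=144, C8→West 8·15=120. Service cost 540.
{North, South, East, Central}: service cost 555
{North, South, East, West}: service cost 565
Among all 5 size-4 choices, {North, East, West, Central} is lowest.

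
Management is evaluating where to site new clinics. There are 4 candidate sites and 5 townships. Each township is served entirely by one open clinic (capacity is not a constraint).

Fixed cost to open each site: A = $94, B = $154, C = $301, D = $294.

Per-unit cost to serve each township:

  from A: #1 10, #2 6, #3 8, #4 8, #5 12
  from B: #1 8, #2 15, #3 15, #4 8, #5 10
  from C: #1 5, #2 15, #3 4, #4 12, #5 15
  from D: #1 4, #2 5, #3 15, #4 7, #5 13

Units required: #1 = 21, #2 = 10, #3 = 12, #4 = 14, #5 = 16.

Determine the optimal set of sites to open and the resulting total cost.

Open A only; minimum total cost 764.

For any fixed open set, each township goes to its cheapest open site; total = fixed + service.
{A}: #1→A 10·21=210, #2→A 6·10=60, #3→A 8·12=96, #4→A 8·14=112, #5→A 12·16=192. Service 670; fixed 94; total 764.
{A, B}: #1→B 8·21=168, #2→A 6·10=60, #3→A 8·12=96, #4→A 8·14=112, #5→B 10·16=160. Service 596; fixed 248; total 844.
{A, D}: service 520 + fixed 388 = 908
{A, B, C, D}: service 440 + fixed 843 = 1283
No other subset beats 764.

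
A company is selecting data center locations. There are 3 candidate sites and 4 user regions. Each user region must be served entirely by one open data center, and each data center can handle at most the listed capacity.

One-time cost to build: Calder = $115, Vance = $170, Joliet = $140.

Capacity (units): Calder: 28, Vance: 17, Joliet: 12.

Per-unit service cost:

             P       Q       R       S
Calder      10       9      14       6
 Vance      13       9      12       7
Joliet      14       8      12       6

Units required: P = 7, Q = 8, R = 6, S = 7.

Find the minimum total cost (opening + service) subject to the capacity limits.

Minimum total cost: 383

Open {Calder}: P→Calder 10·7=70, Q→Calder 9·8=72, R→Calder 14·6=84, S→Calder 6·7=42.
Loads: Calder carries 28/28. Service 268; fixed 115; total 383.
Next best feasible plan costs 511.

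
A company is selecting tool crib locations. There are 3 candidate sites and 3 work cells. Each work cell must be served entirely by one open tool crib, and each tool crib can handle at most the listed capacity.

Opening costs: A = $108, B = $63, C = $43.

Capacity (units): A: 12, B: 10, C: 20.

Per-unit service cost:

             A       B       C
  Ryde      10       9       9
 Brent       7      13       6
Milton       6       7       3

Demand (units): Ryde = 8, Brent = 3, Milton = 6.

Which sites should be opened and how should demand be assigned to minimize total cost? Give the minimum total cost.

Minimum total cost: 151

Open {C}: Ryde→C 9·8=72, Brent→C 6·3=18, Milton→C 3·6=18.
Loads: C carries 17/20. Service 108; fixed 43; total 151.
Next best feasible plan costs 214.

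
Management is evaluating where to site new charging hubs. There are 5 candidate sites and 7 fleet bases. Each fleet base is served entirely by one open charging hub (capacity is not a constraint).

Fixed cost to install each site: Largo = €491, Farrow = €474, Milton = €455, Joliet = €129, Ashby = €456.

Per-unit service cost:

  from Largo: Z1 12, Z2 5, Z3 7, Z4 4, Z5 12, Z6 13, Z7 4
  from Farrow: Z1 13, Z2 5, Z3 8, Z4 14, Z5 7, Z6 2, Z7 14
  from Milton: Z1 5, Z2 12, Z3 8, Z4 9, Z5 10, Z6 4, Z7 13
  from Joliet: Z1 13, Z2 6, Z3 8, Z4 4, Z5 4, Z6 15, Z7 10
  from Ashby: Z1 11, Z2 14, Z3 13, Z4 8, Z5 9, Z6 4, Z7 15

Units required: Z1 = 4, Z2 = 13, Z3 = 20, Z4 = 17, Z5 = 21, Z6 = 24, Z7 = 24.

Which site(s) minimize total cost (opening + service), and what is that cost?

Open Joliet only; minimum total cost 1171.

For any fixed open set, each fleet base goes to its cheapest open site; total = fixed + service.
{Joliet}: Z1→Joliet 13·4=52, Z2→Joliet 6·13=78, Z3→Joliet 8·20=160, Z4→Joliet 4·17=68, Z5→Joliet 4·21=84, Z6→Joliet 15·24=360, Z7→Joliet 10·24=240. Service 1042; fixed 129; total 1171.
{Farrow, Joliet}: Z1→Farrow 13·4=52, Z2→Farrow 5·13=65, Z3→Farrow 8·20=160, Z4→Joliet 4·17=68, Z5→Joliet 4·21=84, Z6→Farrow 2·24=48, Z7→Joliet 10·24=240. Service 717; fixed 603; total 1320.
{Milton, Joliet}: service 746 + fixed 584 = 1330
{Largo, Farrow, Milton, Joliet, Ashby}: service 521 + fixed 2005 = 2526
No other subset beats 1171.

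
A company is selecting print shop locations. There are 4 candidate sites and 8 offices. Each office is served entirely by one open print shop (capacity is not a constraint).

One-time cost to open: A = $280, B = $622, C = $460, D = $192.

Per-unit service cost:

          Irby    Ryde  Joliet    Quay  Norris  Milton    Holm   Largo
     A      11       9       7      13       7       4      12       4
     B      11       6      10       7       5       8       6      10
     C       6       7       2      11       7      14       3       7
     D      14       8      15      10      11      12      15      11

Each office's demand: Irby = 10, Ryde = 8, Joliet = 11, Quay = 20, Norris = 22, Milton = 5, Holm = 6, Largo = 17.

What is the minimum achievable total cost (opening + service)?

Minimum total cost: 1113

For any fixed open set, each office goes to its cheapest open site; total = fixed + service.
{A}: Irby→A 11·10=110, Ryde→A 9·8=72, Joliet→A 7·11=77, Quay→A 13·20=260, Norris→A 7·22=154, Milton→A 4·5=20, Holm→A 12·6=72, Largo→A 4·17=68. Service 833; fixed 280; total 1113.
{C}: service 719 + fixed 460 = 1179
{A, D}: service 765 + fixed 472 = 1237
{A, B, C, D}: service 486 + fixed 1554 = 2040
(All 15 nonempty subsets were checked; A only is lowest.)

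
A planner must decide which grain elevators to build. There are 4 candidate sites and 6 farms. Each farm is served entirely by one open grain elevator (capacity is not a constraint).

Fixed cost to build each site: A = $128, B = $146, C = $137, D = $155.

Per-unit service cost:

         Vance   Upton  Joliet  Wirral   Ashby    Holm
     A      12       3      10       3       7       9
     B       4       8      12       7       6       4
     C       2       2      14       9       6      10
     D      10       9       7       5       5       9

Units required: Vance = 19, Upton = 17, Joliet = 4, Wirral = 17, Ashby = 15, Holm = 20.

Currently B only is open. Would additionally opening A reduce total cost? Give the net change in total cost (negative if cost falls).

Current service cost with {B}: 549.
Adding A: each farm re-picks its cheapest; new service cost 388, saving 161.
Extra fixed cost: 128. Net change = 128 − 161 = -33.
(Totals: 695 → 662.)

Yes — net change −33 (cost falls by 33).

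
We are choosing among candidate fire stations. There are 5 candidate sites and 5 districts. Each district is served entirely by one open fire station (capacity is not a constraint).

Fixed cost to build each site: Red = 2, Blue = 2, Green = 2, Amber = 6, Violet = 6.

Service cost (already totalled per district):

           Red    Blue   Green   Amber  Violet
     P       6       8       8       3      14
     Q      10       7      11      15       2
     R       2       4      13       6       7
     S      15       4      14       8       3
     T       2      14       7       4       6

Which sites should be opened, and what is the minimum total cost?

For any fixed open set, each district goes to its cheapest open site; total = fixed + service.
{Red, Violet}: P→Red 6, Q→Violet 2, R→Red 2, S→Violet 3, T→Red 2. Service 15; fixed 8; total 23.
{Red, Blue}: P→Red 6, Q→Blue 7, R→Red 2, S→Blue 4, T→Red 2. Service 21; fixed 4; total 25.
{Red, Blue, Violet}: P→Red 6, Q→Violet 2, R→Red 2, S→Violet 3, T→Red 2. Service 15; fixed 10; total 25.
{Red, Blue, Green, Amber, Violet}: P→Amber 3, Q→Violet 2, R→Red 2, S→Violet 3, T→Red 2. Service 12; fixed 18; total 30.
No other subset beats 23.

Open Red and Violet; minimum total cost 23.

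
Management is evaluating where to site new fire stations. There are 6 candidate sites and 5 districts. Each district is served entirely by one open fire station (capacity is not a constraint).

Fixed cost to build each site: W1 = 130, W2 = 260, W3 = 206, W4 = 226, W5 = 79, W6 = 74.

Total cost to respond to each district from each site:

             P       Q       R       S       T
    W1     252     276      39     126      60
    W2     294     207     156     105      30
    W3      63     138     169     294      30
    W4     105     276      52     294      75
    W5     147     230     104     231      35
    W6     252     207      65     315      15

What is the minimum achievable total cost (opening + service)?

For any fixed open set, each district goes to its cheapest open site; total = fixed + service.
{W1, W3}: P→W3 63, Q→W3 138, R→W1 39, S→W1 126, T→W3 30. Service 396; fixed 336; total 732.
{W1, W5}: P→W5 147, Q→W5 230, R→W1 39, S→W1 126, T→W5 35. Service 577; fixed 209; total 786.
{W1, W3, W6}: service 381 + fixed 410 = 791
{W1, W2, W3, W4, W5, W6}: P→W3 63, Q→W3 138, R→W1 39, S→W2 105, T→W6 15. Service 360; fixed 975; total 1335.
No other subset beats 732.

Minimum total cost: 732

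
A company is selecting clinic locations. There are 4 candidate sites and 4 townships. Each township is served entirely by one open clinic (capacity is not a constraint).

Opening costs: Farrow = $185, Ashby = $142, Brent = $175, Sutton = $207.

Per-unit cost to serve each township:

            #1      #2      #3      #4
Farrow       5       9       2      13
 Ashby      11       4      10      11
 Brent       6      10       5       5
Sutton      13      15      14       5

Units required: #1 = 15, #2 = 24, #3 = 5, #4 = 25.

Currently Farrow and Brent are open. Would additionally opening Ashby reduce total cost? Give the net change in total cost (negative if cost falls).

No — net change +22 (cost rises by 22).

Current service cost with {Farrow, Brent}: 426.
Adding Ashby: each township re-picks its cheapest; new service cost 306, saving 120.
Extra fixed cost: 142. Net change = 142 − 120 = 22.
(Totals: 786 → 808.)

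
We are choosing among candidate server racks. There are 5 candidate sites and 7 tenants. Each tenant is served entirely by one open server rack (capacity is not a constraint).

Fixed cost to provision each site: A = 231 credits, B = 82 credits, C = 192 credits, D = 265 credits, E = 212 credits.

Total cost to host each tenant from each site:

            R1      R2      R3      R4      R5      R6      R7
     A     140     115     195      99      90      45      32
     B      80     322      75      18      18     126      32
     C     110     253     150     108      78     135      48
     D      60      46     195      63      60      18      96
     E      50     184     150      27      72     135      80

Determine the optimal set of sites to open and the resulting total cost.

Open B and D; minimum total cost 614.

For any fixed open set, each tenant goes to its cheapest open site; total = fixed + service.
{B, D}: R1→D 60, R2→D 46, R3→B 75, R4→B 18, R5→B 18, R6→D 18, R7→B 32. Service 267; fixed 347; total 614.
{A, B}: service 383 + fixed 313 = 696
{B}: service 671 + fixed 82 = 753
{A, B, C, D, E}: service 257 + fixed 982 = 1239
No other subset beats 614.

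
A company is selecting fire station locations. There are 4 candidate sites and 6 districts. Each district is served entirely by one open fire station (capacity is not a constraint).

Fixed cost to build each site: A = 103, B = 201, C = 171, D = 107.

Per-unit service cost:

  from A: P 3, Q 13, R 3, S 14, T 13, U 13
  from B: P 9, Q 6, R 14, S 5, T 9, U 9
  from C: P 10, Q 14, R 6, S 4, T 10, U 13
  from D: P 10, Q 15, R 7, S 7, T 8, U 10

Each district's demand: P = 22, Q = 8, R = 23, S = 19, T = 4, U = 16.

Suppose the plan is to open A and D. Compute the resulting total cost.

Total cost: 774

Each district is assigned to its cheapest site among the open ones.
{A, D}: P→A 3·22=66, Q→A 13·8=104, R→A 3·23=69, S→D 7·19=133, T→D 8·4=32, U→D 10·16=160. Service 564; fixed 210; total 774.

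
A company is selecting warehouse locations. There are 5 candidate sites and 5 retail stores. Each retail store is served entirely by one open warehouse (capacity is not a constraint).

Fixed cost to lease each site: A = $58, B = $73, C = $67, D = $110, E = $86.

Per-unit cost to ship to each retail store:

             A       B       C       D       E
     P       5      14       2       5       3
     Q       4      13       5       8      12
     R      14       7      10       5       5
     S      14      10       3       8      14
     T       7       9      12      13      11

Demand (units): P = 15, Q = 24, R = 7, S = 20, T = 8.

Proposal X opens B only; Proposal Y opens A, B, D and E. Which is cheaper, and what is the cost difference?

Proposal X: {B}: P→B 14·15=210, Q→B 13·24=312, R→B 7·7=49, S→B 10·20=200, T→B 9·8=72. Service 843; fixed 73; total 916.
Proposal Y: {A, B, D, E}: P→E 3·15=45, Q→A 4·24=96, R→D 5·7=35, S→D 8·20=160, T→A 7·8=56. Service 392; fixed 327; total 719.
Difference: |916 − 719| = 197.

Proposal Y is cheaper by 197.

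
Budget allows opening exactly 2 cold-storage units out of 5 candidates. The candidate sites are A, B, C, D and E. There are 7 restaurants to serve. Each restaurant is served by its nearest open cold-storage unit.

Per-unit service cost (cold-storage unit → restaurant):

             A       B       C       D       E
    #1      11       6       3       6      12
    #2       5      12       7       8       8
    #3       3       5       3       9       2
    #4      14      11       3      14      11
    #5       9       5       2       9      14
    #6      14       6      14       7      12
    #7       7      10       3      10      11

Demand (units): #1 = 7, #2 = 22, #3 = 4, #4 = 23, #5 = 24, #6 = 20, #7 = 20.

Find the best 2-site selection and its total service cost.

With exactly 2 open, each restaurant uses its cheapest among the chosen.
{B, C}: #1→C 3·7=21, #2→C 7·22=154, #3→C 3·4=12, #4→C 3·23=69, #5→C 2·24=48, #6→B 6·20=120, #7→C 3·20=60. Service cost 484.
{C, D}: service cost 504
{A, C}: service cost 600
Among all 10 size-2 choices, {B, C} is lowest.

Choose B and C; total service cost 484.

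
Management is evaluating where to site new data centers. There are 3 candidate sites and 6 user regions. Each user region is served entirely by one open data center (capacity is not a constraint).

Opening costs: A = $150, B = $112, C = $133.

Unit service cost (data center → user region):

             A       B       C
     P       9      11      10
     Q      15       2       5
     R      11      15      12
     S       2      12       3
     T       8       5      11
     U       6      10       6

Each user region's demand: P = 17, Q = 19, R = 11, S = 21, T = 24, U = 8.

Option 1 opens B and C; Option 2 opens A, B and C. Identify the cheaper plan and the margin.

Option 1 is cheaper by 101.

Option 1: {B, C}: P→C 10·17=170, Q→B 2·19=38, R→C 12·11=132, S→C 3·21=63, T→B 5·24=120, U→C 6·8=48. Service 571; fixed 245; total 816.
Option 2: {A, B, C}: P→A 9·17=153, Q→B 2·19=38, R→A 11·11=121, S→A 2·21=42, T→B 5·24=120, U→A 6·8=48. Service 522; fixed 395; total 917.
Difference: |816 − 917| = 101.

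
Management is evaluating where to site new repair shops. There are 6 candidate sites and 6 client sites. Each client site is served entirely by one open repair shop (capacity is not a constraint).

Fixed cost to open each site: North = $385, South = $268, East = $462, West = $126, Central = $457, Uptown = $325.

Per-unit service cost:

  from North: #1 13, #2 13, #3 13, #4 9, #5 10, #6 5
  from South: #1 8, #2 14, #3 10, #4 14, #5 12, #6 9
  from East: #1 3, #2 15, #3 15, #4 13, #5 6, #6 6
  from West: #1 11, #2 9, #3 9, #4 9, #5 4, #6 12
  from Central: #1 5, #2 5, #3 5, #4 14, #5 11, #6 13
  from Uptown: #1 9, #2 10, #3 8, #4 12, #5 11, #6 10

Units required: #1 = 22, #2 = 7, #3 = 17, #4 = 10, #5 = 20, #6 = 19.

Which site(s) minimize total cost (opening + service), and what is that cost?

For any fixed open set, each client site goes to its cheapest open site; total = fixed + service.
{West}: #1→West 11·22=242, #2→West 9·7=63, #3→West 9·17=153, #4→West 9·10=90, #5→West 4·20=80, #6→West 12·19=228. Service 856; fixed 126; total 982.
{South, West}: #1→South 8·22=176, #2→West 9·7=63, #3→West 9·17=153, #4→West 9·10=90, #5→West 4·20=80, #6→South 9·19=171. Service 733; fixed 394; total 1127.
{East, West}: #1→East 3·22=66, #2→West 9·7=63, #3→West 9·17=153, #4→West 9·10=90, #5→West 4·20=80, #6→East 6·19=114. Service 566; fixed 588; total 1154.
{North, South, East, West, Central, Uptown}: service 451 + fixed 2023 = 2474
No other subset beats 982.

Open West only; minimum total cost 982.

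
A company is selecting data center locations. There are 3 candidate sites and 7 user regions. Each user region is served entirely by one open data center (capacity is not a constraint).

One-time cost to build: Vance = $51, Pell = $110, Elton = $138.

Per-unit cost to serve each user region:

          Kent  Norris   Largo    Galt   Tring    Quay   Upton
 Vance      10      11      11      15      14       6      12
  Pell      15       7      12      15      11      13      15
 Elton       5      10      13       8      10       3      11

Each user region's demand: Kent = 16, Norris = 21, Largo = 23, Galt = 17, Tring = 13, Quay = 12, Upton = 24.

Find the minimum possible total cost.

Minimum total cost: 1293

For any fixed open set, each user region goes to its cheapest open site; total = fixed + service.
{Elton}: Kent→Elton 5·16=80, Norris→Elton 10·21=210, Largo→Elton 13·23=299, Galt→Elton 8·17=136, Tring→Elton 10·13=130, Quay→Elton 3·12=36, Upton→Elton 11·24=264. Service 1155; fixed 138; total 1293.
{Vance, Elton}: service 1109 + fixed 189 = 1298
{Pell, Elton}: service 1069 + fixed 248 = 1317
{Vance, Pell, Elton}: service 1046 + fixed 299 = 1345
No other subset beats 1293.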